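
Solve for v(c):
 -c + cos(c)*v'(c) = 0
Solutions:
 v(c) = C1 + Integral(c/cos(c), c)


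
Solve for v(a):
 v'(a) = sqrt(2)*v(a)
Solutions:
 v(a) = C1*exp(sqrt(2)*a)


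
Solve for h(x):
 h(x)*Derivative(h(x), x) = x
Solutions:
 h(x) = -sqrt(C1 + x^2)
 h(x) = sqrt(C1 + x^2)


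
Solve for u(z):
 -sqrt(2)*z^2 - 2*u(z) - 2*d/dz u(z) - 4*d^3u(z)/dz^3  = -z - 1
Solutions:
 u(z) = C1*exp(-6^(1/3)*z*(-(9 + sqrt(87))^(1/3) + 6^(1/3)/(9 + sqrt(87))^(1/3))/12)*sin(2^(1/3)*3^(1/6)*z*(3*2^(1/3)/(9 + sqrt(87))^(1/3) + 3^(2/3)*(9 + sqrt(87))^(1/3))/12) + C2*exp(-6^(1/3)*z*(-(9 + sqrt(87))^(1/3) + 6^(1/3)/(9 + sqrt(87))^(1/3))/12)*cos(2^(1/3)*3^(1/6)*z*(3*2^(1/3)/(9 + sqrt(87))^(1/3) + 3^(2/3)*(9 + sqrt(87))^(1/3))/12) + C3*exp(6^(1/3)*z*(-(9 + sqrt(87))^(1/3) + 6^(1/3)/(9 + sqrt(87))^(1/3))/6) - sqrt(2)*z^2/2 + z/2 + sqrt(2)*z - sqrt(2)


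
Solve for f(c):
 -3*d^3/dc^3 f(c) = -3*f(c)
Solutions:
 f(c) = C3*exp(c) + (C1*sin(sqrt(3)*c/2) + C2*cos(sqrt(3)*c/2))*exp(-c/2)


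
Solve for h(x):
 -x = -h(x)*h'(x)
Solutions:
 h(x) = -sqrt(C1 + x^2)
 h(x) = sqrt(C1 + x^2)


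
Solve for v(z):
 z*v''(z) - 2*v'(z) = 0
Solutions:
 v(z) = C1 + C2*z^3


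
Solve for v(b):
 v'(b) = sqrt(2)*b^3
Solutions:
 v(b) = C1 + sqrt(2)*b^4/4


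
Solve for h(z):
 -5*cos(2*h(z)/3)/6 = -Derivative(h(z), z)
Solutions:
 -5*z/6 - 3*log(sin(2*h(z)/3) - 1)/4 + 3*log(sin(2*h(z)/3) + 1)/4 = C1


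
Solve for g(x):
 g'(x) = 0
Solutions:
 g(x) = C1


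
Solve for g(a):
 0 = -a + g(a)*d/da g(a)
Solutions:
 g(a) = -sqrt(C1 + a^2)
 g(a) = sqrt(C1 + a^2)


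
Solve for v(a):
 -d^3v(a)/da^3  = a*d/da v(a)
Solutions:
 v(a) = C1 + Integral(C2*airyai(-a) + C3*airybi(-a), a)


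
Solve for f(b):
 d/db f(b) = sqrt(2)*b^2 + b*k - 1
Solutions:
 f(b) = C1 + sqrt(2)*b^3/3 + b^2*k/2 - b


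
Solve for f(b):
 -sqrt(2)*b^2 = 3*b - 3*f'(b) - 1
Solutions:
 f(b) = C1 + sqrt(2)*b^3/9 + b^2/2 - b/3


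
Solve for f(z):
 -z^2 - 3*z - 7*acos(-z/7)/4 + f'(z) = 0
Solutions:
 f(z) = C1 + z^3/3 + 3*z^2/2 + 7*z*acos(-z/7)/4 + 7*sqrt(49 - z^2)/4


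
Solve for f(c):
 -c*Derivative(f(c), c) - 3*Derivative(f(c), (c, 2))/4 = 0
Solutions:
 f(c) = C1 + C2*erf(sqrt(6)*c/3)


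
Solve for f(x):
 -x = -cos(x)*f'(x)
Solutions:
 f(x) = C1 + Integral(x/cos(x), x)


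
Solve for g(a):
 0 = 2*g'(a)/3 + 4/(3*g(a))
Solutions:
 g(a) = -sqrt(C1 - 4*a)
 g(a) = sqrt(C1 - 4*a)


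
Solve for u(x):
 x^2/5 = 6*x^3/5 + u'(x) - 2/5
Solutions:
 u(x) = C1 - 3*x^4/10 + x^3/15 + 2*x/5


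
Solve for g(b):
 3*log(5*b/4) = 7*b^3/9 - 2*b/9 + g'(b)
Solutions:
 g(b) = C1 - 7*b^4/36 + b^2/9 + 3*b*log(b) - 3*b + b*log(125/64)


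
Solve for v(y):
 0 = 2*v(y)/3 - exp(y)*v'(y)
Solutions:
 v(y) = C1*exp(-2*exp(-y)/3)


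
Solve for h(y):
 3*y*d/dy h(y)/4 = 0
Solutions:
 h(y) = C1


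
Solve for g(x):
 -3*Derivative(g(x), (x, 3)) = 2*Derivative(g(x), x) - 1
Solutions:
 g(x) = C1 + C2*sin(sqrt(6)*x/3) + C3*cos(sqrt(6)*x/3) + x/2


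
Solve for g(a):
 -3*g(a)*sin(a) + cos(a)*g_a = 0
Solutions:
 g(a) = C1/cos(a)^3


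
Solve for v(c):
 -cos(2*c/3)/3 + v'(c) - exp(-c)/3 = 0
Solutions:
 v(c) = C1 + sin(2*c/3)/2 - exp(-c)/3


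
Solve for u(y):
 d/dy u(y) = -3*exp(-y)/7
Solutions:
 u(y) = C1 + 3*exp(-y)/7


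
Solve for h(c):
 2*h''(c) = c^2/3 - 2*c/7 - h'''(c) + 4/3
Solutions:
 h(c) = C1 + C2*c + C3*exp(-2*c) + c^4/72 - 13*c^3/252 + 23*c^2/56


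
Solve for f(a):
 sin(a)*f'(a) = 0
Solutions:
 f(a) = C1


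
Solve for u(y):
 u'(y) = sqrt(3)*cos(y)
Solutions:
 u(y) = C1 + sqrt(3)*sin(y)


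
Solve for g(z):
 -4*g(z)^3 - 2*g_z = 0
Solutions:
 g(z) = -sqrt(2)*sqrt(-1/(C1 - 2*z))/2
 g(z) = sqrt(2)*sqrt(-1/(C1 - 2*z))/2


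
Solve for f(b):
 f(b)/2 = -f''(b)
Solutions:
 f(b) = C1*sin(sqrt(2)*b/2) + C2*cos(sqrt(2)*b/2)


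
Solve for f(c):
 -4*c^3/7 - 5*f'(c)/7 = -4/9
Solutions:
 f(c) = C1 - c^4/5 + 28*c/45


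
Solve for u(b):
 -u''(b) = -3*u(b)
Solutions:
 u(b) = C1*exp(-sqrt(3)*b) + C2*exp(sqrt(3)*b)


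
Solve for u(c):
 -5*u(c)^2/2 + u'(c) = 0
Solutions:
 u(c) = -2/(C1 + 5*c)


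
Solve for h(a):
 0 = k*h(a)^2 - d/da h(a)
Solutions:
 h(a) = -1/(C1 + a*k)


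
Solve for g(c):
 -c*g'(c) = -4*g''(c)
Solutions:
 g(c) = C1 + C2*erfi(sqrt(2)*c/4)


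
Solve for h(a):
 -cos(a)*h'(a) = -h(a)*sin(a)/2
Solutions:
 h(a) = C1/sqrt(cos(a))


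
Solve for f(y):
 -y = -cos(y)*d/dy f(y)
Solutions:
 f(y) = C1 + Integral(y/cos(y), y)


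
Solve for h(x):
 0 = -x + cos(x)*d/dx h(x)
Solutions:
 h(x) = C1 + Integral(x/cos(x), x)


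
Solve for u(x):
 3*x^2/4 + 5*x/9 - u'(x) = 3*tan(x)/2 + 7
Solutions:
 u(x) = C1 + x^3/4 + 5*x^2/18 - 7*x + 3*log(cos(x))/2


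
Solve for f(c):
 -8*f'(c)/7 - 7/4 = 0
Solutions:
 f(c) = C1 - 49*c/32


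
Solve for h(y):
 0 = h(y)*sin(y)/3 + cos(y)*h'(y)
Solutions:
 h(y) = C1*cos(y)^(1/3)


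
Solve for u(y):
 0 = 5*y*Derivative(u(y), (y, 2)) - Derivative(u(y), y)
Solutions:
 u(y) = C1 + C2*y^(6/5)


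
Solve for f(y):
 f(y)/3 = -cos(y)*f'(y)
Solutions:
 f(y) = C1*(sin(y) - 1)^(1/6)/(sin(y) + 1)^(1/6)


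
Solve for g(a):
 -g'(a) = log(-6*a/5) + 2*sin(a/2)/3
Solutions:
 g(a) = C1 - a*log(-a) - a*log(6) + a + a*log(5) + 4*cos(a/2)/3


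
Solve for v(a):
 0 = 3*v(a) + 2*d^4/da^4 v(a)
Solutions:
 v(a) = (C1*sin(6^(1/4)*a/2) + C2*cos(6^(1/4)*a/2))*exp(-6^(1/4)*a/2) + (C3*sin(6^(1/4)*a/2) + C4*cos(6^(1/4)*a/2))*exp(6^(1/4)*a/2)


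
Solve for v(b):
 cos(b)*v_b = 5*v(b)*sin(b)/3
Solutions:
 v(b) = C1/cos(b)^(5/3)


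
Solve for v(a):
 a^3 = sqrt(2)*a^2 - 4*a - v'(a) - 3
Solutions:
 v(a) = C1 - a^4/4 + sqrt(2)*a^3/3 - 2*a^2 - 3*a


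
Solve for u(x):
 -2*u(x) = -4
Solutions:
 u(x) = 2


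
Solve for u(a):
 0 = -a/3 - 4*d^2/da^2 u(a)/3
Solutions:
 u(a) = C1 + C2*a - a^3/24


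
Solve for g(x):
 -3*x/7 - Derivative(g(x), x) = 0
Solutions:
 g(x) = C1 - 3*x^2/14


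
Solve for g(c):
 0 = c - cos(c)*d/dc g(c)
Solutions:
 g(c) = C1 + Integral(c/cos(c), c)


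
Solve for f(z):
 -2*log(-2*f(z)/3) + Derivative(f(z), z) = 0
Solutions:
 -Integral(1/(log(-_y) - log(3) + log(2)), (_y, f(z)))/2 = C1 - z


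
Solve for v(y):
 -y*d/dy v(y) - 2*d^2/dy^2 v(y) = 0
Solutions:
 v(y) = C1 + C2*erf(y/2)


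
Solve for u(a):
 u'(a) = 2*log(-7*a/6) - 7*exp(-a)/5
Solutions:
 u(a) = C1 + 2*a*log(-a) + 2*a*(-log(6) - 1 + log(7)) + 7*exp(-a)/5


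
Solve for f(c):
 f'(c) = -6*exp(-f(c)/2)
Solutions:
 f(c) = 2*log(C1 - 3*c)


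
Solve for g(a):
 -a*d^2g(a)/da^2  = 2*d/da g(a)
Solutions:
 g(a) = C1 + C2/a


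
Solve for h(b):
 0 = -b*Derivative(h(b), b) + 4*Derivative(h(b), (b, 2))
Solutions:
 h(b) = C1 + C2*erfi(sqrt(2)*b/4)


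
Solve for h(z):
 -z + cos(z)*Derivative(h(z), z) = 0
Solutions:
 h(z) = C1 + Integral(z/cos(z), z)


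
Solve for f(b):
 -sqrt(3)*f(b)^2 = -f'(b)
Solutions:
 f(b) = -1/(C1 + sqrt(3)*b)


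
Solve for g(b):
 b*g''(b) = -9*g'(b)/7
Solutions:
 g(b) = C1 + C2/b^(2/7)


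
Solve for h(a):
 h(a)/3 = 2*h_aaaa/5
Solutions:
 h(a) = C1*exp(-5^(1/4)*6^(3/4)*a/6) + C2*exp(5^(1/4)*6^(3/4)*a/6) + C3*sin(5^(1/4)*6^(3/4)*a/6) + C4*cos(5^(1/4)*6^(3/4)*a/6)


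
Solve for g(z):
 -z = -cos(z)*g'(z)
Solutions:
 g(z) = C1 + Integral(z/cos(z), z)


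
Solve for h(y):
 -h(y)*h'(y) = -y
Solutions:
 h(y) = -sqrt(C1 + y^2)
 h(y) = sqrt(C1 + y^2)


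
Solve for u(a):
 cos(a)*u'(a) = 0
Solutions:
 u(a) = C1


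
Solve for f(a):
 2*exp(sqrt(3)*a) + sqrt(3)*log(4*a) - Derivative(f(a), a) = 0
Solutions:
 f(a) = C1 + sqrt(3)*a*log(a) + sqrt(3)*a*(-1 + 2*log(2)) + 2*sqrt(3)*exp(sqrt(3)*a)/3


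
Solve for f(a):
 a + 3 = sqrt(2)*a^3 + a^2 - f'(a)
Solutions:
 f(a) = C1 + sqrt(2)*a^4/4 + a^3/3 - a^2/2 - 3*a


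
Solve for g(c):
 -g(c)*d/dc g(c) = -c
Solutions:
 g(c) = -sqrt(C1 + c^2)
 g(c) = sqrt(C1 + c^2)


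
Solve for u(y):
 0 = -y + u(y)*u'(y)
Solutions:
 u(y) = -sqrt(C1 + y^2)
 u(y) = sqrt(C1 + y^2)


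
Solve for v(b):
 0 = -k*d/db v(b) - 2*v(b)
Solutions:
 v(b) = C1*exp(-2*b/k)


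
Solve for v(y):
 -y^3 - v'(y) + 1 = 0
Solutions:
 v(y) = C1 - y^4/4 + y


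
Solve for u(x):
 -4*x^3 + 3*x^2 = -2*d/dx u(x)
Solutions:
 u(x) = C1 + x^4/2 - x^3/2


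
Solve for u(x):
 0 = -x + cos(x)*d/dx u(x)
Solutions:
 u(x) = C1 + Integral(x/cos(x), x)


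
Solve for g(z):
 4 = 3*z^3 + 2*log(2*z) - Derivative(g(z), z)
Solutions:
 g(z) = C1 + 3*z^4/4 + 2*z*log(z) - 6*z + z*log(4)


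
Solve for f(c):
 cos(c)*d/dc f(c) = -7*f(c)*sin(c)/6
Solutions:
 f(c) = C1*cos(c)^(7/6)


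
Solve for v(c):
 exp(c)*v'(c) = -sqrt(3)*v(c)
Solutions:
 v(c) = C1*exp(sqrt(3)*exp(-c))


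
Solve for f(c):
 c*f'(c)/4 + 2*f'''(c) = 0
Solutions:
 f(c) = C1 + Integral(C2*airyai(-c/2) + C3*airybi(-c/2), c)


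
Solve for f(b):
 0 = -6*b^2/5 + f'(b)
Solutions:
 f(b) = C1 + 2*b^3/5


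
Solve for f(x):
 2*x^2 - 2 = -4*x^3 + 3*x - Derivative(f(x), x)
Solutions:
 f(x) = C1 - x^4 - 2*x^3/3 + 3*x^2/2 + 2*x


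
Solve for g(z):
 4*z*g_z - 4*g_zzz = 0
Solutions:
 g(z) = C1 + Integral(C2*airyai(z) + C3*airybi(z), z)


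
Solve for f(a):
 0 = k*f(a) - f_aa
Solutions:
 f(a) = C1*exp(-a*sqrt(k)) + C2*exp(a*sqrt(k))


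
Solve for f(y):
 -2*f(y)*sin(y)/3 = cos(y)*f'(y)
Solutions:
 f(y) = C1*cos(y)^(2/3)


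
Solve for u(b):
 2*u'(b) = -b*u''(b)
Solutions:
 u(b) = C1 + C2/b


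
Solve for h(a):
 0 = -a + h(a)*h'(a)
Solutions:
 h(a) = -sqrt(C1 + a^2)
 h(a) = sqrt(C1 + a^2)


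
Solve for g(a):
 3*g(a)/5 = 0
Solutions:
 g(a) = 0


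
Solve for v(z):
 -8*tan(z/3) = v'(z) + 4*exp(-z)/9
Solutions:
 v(z) = C1 - 12*log(tan(z/3)^2 + 1) + 4*exp(-z)/9


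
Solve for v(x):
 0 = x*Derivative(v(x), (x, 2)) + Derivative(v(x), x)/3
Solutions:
 v(x) = C1 + C2*x^(2/3)


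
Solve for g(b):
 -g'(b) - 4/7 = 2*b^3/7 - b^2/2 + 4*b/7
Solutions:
 g(b) = C1 - b^4/14 + b^3/6 - 2*b^2/7 - 4*b/7


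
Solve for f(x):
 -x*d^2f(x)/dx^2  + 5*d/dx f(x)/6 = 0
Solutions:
 f(x) = C1 + C2*x^(11/6)


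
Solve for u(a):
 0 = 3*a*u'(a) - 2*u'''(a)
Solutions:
 u(a) = C1 + Integral(C2*airyai(2^(2/3)*3^(1/3)*a/2) + C3*airybi(2^(2/3)*3^(1/3)*a/2), a)


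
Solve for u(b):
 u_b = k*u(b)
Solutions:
 u(b) = C1*exp(b*k)


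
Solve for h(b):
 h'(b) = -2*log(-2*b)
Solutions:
 h(b) = C1 - 2*b*log(-b) + 2*b*(1 - log(2))


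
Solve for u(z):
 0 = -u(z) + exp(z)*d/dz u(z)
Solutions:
 u(z) = C1*exp(-exp(-z))


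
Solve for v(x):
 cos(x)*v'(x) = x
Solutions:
 v(x) = C1 + Integral(x/cos(x), x)


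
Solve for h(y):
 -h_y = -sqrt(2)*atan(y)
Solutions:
 h(y) = C1 + sqrt(2)*(y*atan(y) - log(y^2 + 1)/2)


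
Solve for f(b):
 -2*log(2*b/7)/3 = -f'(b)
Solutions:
 f(b) = C1 + 2*b*log(b)/3 - 2*b*log(7)/3 - 2*b/3 + 2*b*log(2)/3


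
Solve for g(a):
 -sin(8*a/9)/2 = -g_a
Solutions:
 g(a) = C1 - 9*cos(8*a/9)/16


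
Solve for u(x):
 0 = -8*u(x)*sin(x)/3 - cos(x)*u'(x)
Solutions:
 u(x) = C1*cos(x)^(8/3)


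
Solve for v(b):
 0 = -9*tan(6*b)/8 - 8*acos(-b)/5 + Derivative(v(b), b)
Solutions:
 v(b) = C1 + 8*b*acos(-b)/5 + 8*sqrt(1 - b^2)/5 - 3*log(cos(6*b))/16


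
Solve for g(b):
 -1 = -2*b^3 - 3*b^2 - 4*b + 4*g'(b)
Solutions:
 g(b) = C1 + b^4/8 + b^3/4 + b^2/2 - b/4


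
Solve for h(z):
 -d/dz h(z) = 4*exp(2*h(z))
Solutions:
 h(z) = log(-sqrt(-1/(C1 - 4*z))) - log(2)/2
 h(z) = log(-1/(C1 - 4*z))/2 - log(2)/2


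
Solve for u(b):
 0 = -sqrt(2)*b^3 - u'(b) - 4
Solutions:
 u(b) = C1 - sqrt(2)*b^4/4 - 4*b


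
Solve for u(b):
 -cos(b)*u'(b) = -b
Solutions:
 u(b) = C1 + Integral(b/cos(b), b)


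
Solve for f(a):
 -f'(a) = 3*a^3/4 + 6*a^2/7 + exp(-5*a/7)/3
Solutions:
 f(a) = C1 - 3*a^4/16 - 2*a^3/7 + 7*exp(-5*a/7)/15


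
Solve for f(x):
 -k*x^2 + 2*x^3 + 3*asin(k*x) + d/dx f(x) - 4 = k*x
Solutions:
 f(x) = C1 + k*x^3/3 + k*x^2/2 - x^4/2 + 4*x - 3*Piecewise((x*asin(k*x) + sqrt(-k^2*x^2 + 1)/k, Ne(k, 0)), (0, True))


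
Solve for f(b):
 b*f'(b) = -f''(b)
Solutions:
 f(b) = C1 + C2*erf(sqrt(2)*b/2)


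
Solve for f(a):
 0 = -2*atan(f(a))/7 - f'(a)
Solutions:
 Integral(1/atan(_y), (_y, f(a))) = C1 - 2*a/7


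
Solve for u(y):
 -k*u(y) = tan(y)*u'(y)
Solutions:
 u(y) = C1*exp(-k*log(sin(y)))


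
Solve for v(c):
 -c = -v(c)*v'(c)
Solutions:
 v(c) = -sqrt(C1 + c^2)
 v(c) = sqrt(C1 + c^2)


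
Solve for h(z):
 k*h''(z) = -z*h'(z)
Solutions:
 h(z) = C1 + C2*sqrt(k)*erf(sqrt(2)*z*sqrt(1/k)/2)


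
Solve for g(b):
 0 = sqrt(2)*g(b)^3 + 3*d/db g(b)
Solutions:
 g(b) = -sqrt(6)*sqrt(-1/(C1 - sqrt(2)*b))/2
 g(b) = sqrt(6)*sqrt(-1/(C1 - sqrt(2)*b))/2


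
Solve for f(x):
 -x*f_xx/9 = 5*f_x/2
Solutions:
 f(x) = C1 + C2/x^(43/2)


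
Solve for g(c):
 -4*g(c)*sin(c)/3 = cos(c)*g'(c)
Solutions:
 g(c) = C1*cos(c)^(4/3)


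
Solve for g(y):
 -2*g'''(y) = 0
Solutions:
 g(y) = C1 + C2*y + C3*y^2


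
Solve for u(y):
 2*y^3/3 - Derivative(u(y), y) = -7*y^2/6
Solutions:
 u(y) = C1 + y^4/6 + 7*y^3/18


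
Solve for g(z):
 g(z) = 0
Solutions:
 g(z) = 0


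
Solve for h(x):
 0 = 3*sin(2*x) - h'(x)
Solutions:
 h(x) = C1 - 3*cos(2*x)/2


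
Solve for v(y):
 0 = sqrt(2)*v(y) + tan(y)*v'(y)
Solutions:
 v(y) = C1/sin(y)^(sqrt(2))


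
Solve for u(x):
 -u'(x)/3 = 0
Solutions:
 u(x) = C1


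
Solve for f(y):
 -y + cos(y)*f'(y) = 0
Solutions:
 f(y) = C1 + Integral(y/cos(y), y)


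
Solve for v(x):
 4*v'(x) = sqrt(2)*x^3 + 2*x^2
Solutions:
 v(x) = C1 + sqrt(2)*x^4/16 + x^3/6


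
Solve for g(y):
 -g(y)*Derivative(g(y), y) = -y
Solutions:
 g(y) = -sqrt(C1 + y^2)
 g(y) = sqrt(C1 + y^2)


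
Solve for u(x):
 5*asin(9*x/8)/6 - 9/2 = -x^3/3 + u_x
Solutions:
 u(x) = C1 + x^4/12 + 5*x*asin(9*x/8)/6 - 9*x/2 + 5*sqrt(64 - 81*x^2)/54


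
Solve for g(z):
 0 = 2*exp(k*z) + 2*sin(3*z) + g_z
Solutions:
 g(z) = C1 + 2*cos(3*z)/3 - 2*exp(k*z)/k


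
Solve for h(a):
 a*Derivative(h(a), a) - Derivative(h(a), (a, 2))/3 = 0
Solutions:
 h(a) = C1 + C2*erfi(sqrt(6)*a/2)


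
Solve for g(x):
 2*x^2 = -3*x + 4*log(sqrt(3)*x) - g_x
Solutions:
 g(x) = C1 - 2*x^3/3 - 3*x^2/2 + 4*x*log(x) - 4*x + 2*x*log(3)


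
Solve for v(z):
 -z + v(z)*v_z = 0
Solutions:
 v(z) = -sqrt(C1 + z^2)
 v(z) = sqrt(C1 + z^2)


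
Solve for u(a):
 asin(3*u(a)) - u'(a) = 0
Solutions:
 Integral(1/asin(3*_y), (_y, u(a))) = C1 + a


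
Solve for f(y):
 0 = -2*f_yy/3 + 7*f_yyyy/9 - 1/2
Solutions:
 f(y) = C1 + C2*y + C3*exp(-sqrt(42)*y/7) + C4*exp(sqrt(42)*y/7) - 3*y^2/8


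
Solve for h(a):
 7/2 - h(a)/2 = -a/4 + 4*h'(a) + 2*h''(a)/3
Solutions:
 h(a) = C1*exp(a*(-3 + sqrt(33)/2)) + C2*exp(-a*(sqrt(33)/2 + 3)) + a/2 + 3


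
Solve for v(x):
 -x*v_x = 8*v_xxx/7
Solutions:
 v(x) = C1 + Integral(C2*airyai(-7^(1/3)*x/2) + C3*airybi(-7^(1/3)*x/2), x)


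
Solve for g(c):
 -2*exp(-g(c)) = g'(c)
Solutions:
 g(c) = log(C1 - 2*c)


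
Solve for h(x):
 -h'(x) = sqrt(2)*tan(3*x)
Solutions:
 h(x) = C1 + sqrt(2)*log(cos(3*x))/3


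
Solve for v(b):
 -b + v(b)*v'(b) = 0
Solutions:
 v(b) = -sqrt(C1 + b^2)
 v(b) = sqrt(C1 + b^2)


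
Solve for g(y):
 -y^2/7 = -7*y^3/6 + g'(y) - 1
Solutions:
 g(y) = C1 + 7*y^4/24 - y^3/21 + y


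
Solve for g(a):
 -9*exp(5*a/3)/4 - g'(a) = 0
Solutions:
 g(a) = C1 - 27*exp(5*a/3)/20


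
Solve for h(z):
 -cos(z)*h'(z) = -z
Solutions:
 h(z) = C1 + Integral(z/cos(z), z)


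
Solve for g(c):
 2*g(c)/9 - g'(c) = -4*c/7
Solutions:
 g(c) = C1*exp(2*c/9) - 18*c/7 - 81/7


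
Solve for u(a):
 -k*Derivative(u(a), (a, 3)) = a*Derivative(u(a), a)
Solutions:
 u(a) = C1 + Integral(C2*airyai(a*(-1/k)^(1/3)) + C3*airybi(a*(-1/k)^(1/3)), a)


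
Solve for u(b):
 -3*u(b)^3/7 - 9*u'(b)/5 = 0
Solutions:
 u(b) = -sqrt(42)*sqrt(-1/(C1 - 5*b))/2
 u(b) = sqrt(42)*sqrt(-1/(C1 - 5*b))/2


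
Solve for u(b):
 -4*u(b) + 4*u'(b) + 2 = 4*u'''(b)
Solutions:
 u(b) = C1*exp(6^(1/3)*b*(2*3^(1/3)/(sqrt(69) + 9)^(1/3) + 2^(1/3)*(sqrt(69) + 9)^(1/3))/12)*sin(2^(1/3)*3^(1/6)*b*(-2^(1/3)*3^(2/3)*(sqrt(69) + 9)^(1/3) + 6/(sqrt(69) + 9)^(1/3))/12) + C2*exp(6^(1/3)*b*(2*3^(1/3)/(sqrt(69) + 9)^(1/3) + 2^(1/3)*(sqrt(69) + 9)^(1/3))/12)*cos(2^(1/3)*3^(1/6)*b*(-2^(1/3)*3^(2/3)*(sqrt(69) + 9)^(1/3) + 6/(sqrt(69) + 9)^(1/3))/12) + C3*exp(-6^(1/3)*b*(2*3^(1/3)/(sqrt(69) + 9)^(1/3) + 2^(1/3)*(sqrt(69) + 9)^(1/3))/6) + 1/2


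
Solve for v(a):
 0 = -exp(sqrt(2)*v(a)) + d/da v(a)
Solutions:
 v(a) = sqrt(2)*(2*log(-1/(C1 + a)) - log(2))/4


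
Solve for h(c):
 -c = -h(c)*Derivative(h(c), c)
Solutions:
 h(c) = -sqrt(C1 + c^2)
 h(c) = sqrt(C1 + c^2)


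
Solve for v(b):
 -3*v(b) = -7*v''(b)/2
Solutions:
 v(b) = C1*exp(-sqrt(42)*b/7) + C2*exp(sqrt(42)*b/7)


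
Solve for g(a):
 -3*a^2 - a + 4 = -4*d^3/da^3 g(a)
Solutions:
 g(a) = C1 + C2*a + C3*a^2 + a^5/80 + a^4/96 - a^3/6


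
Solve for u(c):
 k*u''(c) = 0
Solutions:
 u(c) = C1 + C2*c


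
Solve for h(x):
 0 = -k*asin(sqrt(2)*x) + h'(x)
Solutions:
 h(x) = C1 + k*(x*asin(sqrt(2)*x) + sqrt(2)*sqrt(1 - 2*x^2)/2)


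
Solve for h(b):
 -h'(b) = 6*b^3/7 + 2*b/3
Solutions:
 h(b) = C1 - 3*b^4/14 - b^2/3


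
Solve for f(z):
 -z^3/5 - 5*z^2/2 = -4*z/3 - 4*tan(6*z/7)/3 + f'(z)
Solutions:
 f(z) = C1 - z^4/20 - 5*z^3/6 + 2*z^2/3 - 14*log(cos(6*z/7))/9


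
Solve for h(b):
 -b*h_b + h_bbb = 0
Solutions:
 h(b) = C1 + Integral(C2*airyai(b) + C3*airybi(b), b)


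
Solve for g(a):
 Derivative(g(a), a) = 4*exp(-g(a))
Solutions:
 g(a) = log(C1 + 4*a)


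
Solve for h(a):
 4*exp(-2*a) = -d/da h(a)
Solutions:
 h(a) = C1 + 2*exp(-2*a)


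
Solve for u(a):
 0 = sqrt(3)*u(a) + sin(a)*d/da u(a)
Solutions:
 u(a) = C1*(cos(a) + 1)^(sqrt(3)/2)/(cos(a) - 1)^(sqrt(3)/2)


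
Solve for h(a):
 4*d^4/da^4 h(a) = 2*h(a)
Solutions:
 h(a) = C1*exp(-2^(3/4)*a/2) + C2*exp(2^(3/4)*a/2) + C3*sin(2^(3/4)*a/2) + C4*cos(2^(3/4)*a/2)


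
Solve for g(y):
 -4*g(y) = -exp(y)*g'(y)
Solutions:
 g(y) = C1*exp(-4*exp(-y))


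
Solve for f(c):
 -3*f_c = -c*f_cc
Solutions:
 f(c) = C1 + C2*c^4


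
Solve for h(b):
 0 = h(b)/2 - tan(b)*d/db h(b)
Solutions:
 h(b) = C1*sqrt(sin(b))


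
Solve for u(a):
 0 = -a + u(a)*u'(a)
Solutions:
 u(a) = -sqrt(C1 + a^2)
 u(a) = sqrt(C1 + a^2)


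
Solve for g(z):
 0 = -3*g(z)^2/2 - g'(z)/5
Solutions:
 g(z) = 2/(C1 + 15*z)


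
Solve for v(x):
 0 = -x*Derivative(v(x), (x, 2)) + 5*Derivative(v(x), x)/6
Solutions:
 v(x) = C1 + C2*x^(11/6)


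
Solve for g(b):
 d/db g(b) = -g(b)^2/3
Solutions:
 g(b) = 3/(C1 + b)


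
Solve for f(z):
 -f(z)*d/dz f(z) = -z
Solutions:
 f(z) = -sqrt(C1 + z^2)
 f(z) = sqrt(C1 + z^2)


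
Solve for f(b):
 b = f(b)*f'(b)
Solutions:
 f(b) = -sqrt(C1 + b^2)
 f(b) = sqrt(C1 + b^2)


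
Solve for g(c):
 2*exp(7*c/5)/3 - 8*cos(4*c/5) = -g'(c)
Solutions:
 g(c) = C1 - 10*exp(7*c/5)/21 + 10*sin(4*c/5)


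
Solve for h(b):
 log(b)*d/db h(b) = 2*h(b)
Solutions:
 h(b) = C1*exp(2*li(b))


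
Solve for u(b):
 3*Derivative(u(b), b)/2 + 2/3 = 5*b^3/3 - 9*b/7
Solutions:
 u(b) = C1 + 5*b^4/18 - 3*b^2/7 - 4*b/9


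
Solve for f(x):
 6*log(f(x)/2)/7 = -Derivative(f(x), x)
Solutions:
 -7*Integral(1/(-log(_y) + log(2)), (_y, f(x)))/6 = C1 - x


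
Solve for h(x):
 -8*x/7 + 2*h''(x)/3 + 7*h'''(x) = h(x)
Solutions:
 h(x) = C1*exp(-x*(8*2^(1/3)/(189*sqrt(35689) + 35705)^(1/3) + 8 + 2^(2/3)*(189*sqrt(35689) + 35705)^(1/3))/252)*sin(2^(1/3)*sqrt(3)*x*(-2^(1/3)*(189*sqrt(35689) + 35705)^(1/3) + 8/(189*sqrt(35689) + 35705)^(1/3))/252) + C2*exp(-x*(8*2^(1/3)/(189*sqrt(35689) + 35705)^(1/3) + 8 + 2^(2/3)*(189*sqrt(35689) + 35705)^(1/3))/252)*cos(2^(1/3)*sqrt(3)*x*(-2^(1/3)*(189*sqrt(35689) + 35705)^(1/3) + 8/(189*sqrt(35689) + 35705)^(1/3))/252) + C3*exp(x*(-4 + 8*2^(1/3)/(189*sqrt(35689) + 35705)^(1/3) + 2^(2/3)*(189*sqrt(35689) + 35705)^(1/3))/126) - 8*x/7


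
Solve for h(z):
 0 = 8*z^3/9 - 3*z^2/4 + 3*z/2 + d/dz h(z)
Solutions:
 h(z) = C1 - 2*z^4/9 + z^3/4 - 3*z^2/4


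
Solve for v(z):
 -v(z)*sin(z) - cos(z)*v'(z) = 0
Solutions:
 v(z) = C1*cos(z)


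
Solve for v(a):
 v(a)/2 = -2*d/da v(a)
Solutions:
 v(a) = C1*exp(-a/4)


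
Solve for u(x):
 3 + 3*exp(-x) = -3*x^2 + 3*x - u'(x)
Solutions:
 u(x) = C1 - x^3 + 3*x^2/2 - 3*x + 3*exp(-x)


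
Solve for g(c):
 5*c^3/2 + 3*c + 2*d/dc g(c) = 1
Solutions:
 g(c) = C1 - 5*c^4/16 - 3*c^2/4 + c/2


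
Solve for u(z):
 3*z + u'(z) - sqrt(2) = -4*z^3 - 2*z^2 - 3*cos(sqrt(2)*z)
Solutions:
 u(z) = C1 - z^4 - 2*z^3/3 - 3*z^2/2 + sqrt(2)*z - 3*sqrt(2)*sin(sqrt(2)*z)/2


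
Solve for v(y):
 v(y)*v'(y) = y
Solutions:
 v(y) = -sqrt(C1 + y^2)
 v(y) = sqrt(C1 + y^2)


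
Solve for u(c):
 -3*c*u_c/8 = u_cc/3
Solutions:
 u(c) = C1 + C2*erf(3*c/4)


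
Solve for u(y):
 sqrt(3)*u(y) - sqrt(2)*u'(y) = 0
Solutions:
 u(y) = C1*exp(sqrt(6)*y/2)


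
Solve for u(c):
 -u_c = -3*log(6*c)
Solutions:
 u(c) = C1 + 3*c*log(c) - 3*c + c*log(216)


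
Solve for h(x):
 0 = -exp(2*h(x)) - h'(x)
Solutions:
 h(x) = log(-sqrt(-1/(C1 - x))) - log(2)/2
 h(x) = log(-1/(C1 - x))/2 - log(2)/2


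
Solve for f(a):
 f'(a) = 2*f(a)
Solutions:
 f(a) = C1*exp(2*a)


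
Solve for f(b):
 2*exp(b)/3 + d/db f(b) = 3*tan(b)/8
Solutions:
 f(b) = C1 - 2*exp(b)/3 - 3*log(cos(b))/8


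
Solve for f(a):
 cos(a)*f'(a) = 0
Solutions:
 f(a) = C1


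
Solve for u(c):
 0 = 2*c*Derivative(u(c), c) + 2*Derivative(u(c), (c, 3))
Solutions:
 u(c) = C1 + Integral(C2*airyai(-c) + C3*airybi(-c), c)


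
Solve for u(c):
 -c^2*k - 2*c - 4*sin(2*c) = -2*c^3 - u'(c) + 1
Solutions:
 u(c) = C1 - c^4/2 + c^3*k/3 + c^2 + c - 2*cos(2*c)


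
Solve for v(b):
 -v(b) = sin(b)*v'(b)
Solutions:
 v(b) = C1*sqrt(cos(b) + 1)/sqrt(cos(b) - 1)


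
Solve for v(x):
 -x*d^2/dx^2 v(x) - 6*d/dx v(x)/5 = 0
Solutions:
 v(x) = C1 + C2/x^(1/5)


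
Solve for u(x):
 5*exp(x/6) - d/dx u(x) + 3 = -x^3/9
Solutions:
 u(x) = C1 + x^4/36 + 3*x + 30*exp(x/6)


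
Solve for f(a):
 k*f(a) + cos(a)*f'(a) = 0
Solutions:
 f(a) = C1*exp(k*(log(sin(a) - 1) - log(sin(a) + 1))/2)


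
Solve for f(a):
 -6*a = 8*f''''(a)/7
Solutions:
 f(a) = C1 + C2*a + C3*a^2 + C4*a^3 - 7*a^5/160


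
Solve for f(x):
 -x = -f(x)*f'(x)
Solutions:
 f(x) = -sqrt(C1 + x^2)
 f(x) = sqrt(C1 + x^2)


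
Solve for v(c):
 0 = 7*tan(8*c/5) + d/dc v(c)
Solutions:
 v(c) = C1 + 35*log(cos(8*c/5))/8


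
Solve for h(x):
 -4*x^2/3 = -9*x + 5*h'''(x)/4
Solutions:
 h(x) = C1 + C2*x + C3*x^2 - 4*x^5/225 + 3*x^4/10


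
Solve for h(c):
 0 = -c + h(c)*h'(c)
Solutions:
 h(c) = -sqrt(C1 + c^2)
 h(c) = sqrt(C1 + c^2)


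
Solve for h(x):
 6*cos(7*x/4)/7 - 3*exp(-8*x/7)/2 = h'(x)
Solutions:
 h(x) = C1 + 24*sin(7*x/4)/49 + 21*exp(-8*x/7)/16


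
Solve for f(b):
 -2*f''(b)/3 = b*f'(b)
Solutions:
 f(b) = C1 + C2*erf(sqrt(3)*b/2)


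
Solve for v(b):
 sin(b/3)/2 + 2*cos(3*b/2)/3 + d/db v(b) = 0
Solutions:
 v(b) = C1 - 4*sin(3*b/2)/9 + 3*cos(b/3)/2


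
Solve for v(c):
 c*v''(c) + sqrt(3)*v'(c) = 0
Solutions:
 v(c) = C1 + C2*c^(1 - sqrt(3))


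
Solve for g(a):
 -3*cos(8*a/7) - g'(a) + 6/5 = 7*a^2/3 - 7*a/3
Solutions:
 g(a) = C1 - 7*a^3/9 + 7*a^2/6 + 6*a/5 - 21*sin(8*a/7)/8


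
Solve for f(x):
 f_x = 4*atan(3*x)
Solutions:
 f(x) = C1 + 4*x*atan(3*x) - 2*log(9*x^2 + 1)/3


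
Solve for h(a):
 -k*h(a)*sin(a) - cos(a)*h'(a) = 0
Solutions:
 h(a) = C1*exp(k*log(cos(a)))


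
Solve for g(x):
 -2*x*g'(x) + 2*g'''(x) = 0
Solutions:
 g(x) = C1 + Integral(C2*airyai(x) + C3*airybi(x), x)


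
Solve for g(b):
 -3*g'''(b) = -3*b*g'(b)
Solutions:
 g(b) = C1 + Integral(C2*airyai(b) + C3*airybi(b), b)


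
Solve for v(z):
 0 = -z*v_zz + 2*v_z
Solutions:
 v(z) = C1 + C2*z^3


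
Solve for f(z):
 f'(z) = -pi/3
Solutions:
 f(z) = C1 - pi*z/3


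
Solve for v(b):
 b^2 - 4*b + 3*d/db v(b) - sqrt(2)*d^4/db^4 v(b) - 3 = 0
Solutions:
 v(b) = C1 + C4*exp(2^(5/6)*3^(1/3)*b/2) - b^3/9 + 2*b^2/3 + b + (C2*sin(6^(5/6)*b/4) + C3*cos(6^(5/6)*b/4))*exp(-2^(5/6)*3^(1/3)*b/4)


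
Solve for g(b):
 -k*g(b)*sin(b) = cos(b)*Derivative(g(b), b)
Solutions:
 g(b) = C1*exp(k*log(cos(b)))


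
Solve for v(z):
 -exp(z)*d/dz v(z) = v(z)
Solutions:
 v(z) = C1*exp(exp(-z))


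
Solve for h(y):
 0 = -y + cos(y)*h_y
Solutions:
 h(y) = C1 + Integral(y/cos(y), y)


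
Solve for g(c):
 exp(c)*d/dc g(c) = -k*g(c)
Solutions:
 g(c) = C1*exp(k*exp(-c))


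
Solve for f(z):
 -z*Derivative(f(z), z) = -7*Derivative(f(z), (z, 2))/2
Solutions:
 f(z) = C1 + C2*erfi(sqrt(7)*z/7)


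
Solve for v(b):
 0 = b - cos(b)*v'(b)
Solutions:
 v(b) = C1 + Integral(b/cos(b), b)


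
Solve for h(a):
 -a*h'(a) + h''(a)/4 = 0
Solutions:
 h(a) = C1 + C2*erfi(sqrt(2)*a)


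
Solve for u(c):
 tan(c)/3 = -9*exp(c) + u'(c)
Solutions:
 u(c) = C1 + 9*exp(c) - log(cos(c))/3


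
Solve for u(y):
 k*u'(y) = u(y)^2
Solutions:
 u(y) = -k/(C1*k + y)


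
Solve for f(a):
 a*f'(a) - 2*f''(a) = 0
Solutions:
 f(a) = C1 + C2*erfi(a/2)


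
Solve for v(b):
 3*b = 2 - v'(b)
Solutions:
 v(b) = C1 - 3*b^2/2 + 2*b


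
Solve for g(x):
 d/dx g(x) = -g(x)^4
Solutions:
 g(x) = (-3^(2/3) - 3*3^(1/6)*I)*(1/(C1 + x))^(1/3)/6
 g(x) = (-3^(2/3) + 3*3^(1/6)*I)*(1/(C1 + x))^(1/3)/6
 g(x) = (1/(C1 + 3*x))^(1/3)


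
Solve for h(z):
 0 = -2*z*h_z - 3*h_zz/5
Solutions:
 h(z) = C1 + C2*erf(sqrt(15)*z/3)


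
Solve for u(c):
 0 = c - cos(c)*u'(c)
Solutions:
 u(c) = C1 + Integral(c/cos(c), c)


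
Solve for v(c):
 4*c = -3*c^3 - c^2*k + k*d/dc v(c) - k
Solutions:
 v(c) = C1 + 3*c^4/(4*k) + c^3/3 + 2*c^2/k + c


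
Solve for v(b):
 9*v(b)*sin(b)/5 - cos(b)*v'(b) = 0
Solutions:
 v(b) = C1/cos(b)^(9/5)


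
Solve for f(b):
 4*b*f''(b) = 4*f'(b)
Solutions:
 f(b) = C1 + C2*b^2


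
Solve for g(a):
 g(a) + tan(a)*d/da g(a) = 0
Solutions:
 g(a) = C1/sin(a)


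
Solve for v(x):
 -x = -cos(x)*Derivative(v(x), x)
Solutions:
 v(x) = C1 + Integral(x/cos(x), x)


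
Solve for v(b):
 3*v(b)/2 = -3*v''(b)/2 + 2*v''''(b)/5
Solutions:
 v(b) = C1*exp(-sqrt(2)*b*sqrt(15 + sqrt(465))/4) + C2*exp(sqrt(2)*b*sqrt(15 + sqrt(465))/4) + C3*sin(sqrt(2)*b*sqrt(-15 + sqrt(465))/4) + C4*cos(sqrt(2)*b*sqrt(-15 + sqrt(465))/4)


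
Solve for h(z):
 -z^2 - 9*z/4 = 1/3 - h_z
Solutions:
 h(z) = C1 + z^3/3 + 9*z^2/8 + z/3


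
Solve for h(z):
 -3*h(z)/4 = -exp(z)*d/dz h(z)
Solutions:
 h(z) = C1*exp(-3*exp(-z)/4)


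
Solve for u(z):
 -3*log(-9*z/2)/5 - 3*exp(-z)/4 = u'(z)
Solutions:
 u(z) = C1 - 3*z*log(-z)/5 + 3*z*(-2*log(3) + log(2) + 1)/5 + 3*exp(-z)/4


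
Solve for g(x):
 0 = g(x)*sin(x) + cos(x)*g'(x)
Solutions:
 g(x) = C1*cos(x)


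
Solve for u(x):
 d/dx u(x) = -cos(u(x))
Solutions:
 u(x) = pi - asin((C1 + exp(2*x))/(C1 - exp(2*x)))
 u(x) = asin((C1 + exp(2*x))/(C1 - exp(2*x)))


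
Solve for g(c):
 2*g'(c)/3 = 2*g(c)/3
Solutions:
 g(c) = C1*exp(c)


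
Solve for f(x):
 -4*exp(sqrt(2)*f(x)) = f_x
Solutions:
 f(x) = sqrt(2)*(2*log(1/(C1 + 4*x)) - log(2))/4


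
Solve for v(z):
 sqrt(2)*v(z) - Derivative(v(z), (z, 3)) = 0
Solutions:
 v(z) = C3*exp(2^(1/6)*z) + (C1*sin(2^(1/6)*sqrt(3)*z/2) + C2*cos(2^(1/6)*sqrt(3)*z/2))*exp(-2^(1/6)*z/2)


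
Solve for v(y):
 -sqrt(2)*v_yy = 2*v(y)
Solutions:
 v(y) = C1*sin(2^(1/4)*y) + C2*cos(2^(1/4)*y)


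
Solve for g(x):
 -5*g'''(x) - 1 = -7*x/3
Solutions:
 g(x) = C1 + C2*x + C3*x^2 + 7*x^4/360 - x^3/30


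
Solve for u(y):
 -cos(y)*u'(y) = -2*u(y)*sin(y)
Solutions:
 u(y) = C1/cos(y)^2


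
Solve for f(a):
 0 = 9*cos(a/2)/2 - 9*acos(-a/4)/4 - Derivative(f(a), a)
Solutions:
 f(a) = C1 - 9*a*acos(-a/4)/4 - 9*sqrt(16 - a^2)/4 + 9*sin(a/2)


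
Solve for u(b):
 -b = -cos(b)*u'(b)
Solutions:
 u(b) = C1 + Integral(b/cos(b), b)


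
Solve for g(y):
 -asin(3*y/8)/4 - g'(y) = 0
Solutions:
 g(y) = C1 - y*asin(3*y/8)/4 - sqrt(64 - 9*y^2)/12


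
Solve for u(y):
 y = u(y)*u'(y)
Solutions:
 u(y) = -sqrt(C1 + y^2)
 u(y) = sqrt(C1 + y^2)


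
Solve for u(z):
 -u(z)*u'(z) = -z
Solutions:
 u(z) = -sqrt(C1 + z^2)
 u(z) = sqrt(C1 + z^2)


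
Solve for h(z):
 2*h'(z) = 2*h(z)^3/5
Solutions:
 h(z) = -sqrt(10)*sqrt(-1/(C1 + z))/2
 h(z) = sqrt(10)*sqrt(-1/(C1 + z))/2


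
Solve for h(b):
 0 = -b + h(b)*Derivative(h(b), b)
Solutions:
 h(b) = -sqrt(C1 + b^2)
 h(b) = sqrt(C1 + b^2)


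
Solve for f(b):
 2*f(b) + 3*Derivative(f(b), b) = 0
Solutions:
 f(b) = C1*exp(-2*b/3)


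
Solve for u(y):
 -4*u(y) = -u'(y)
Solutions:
 u(y) = C1*exp(4*y)


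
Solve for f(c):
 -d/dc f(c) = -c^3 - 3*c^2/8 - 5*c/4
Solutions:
 f(c) = C1 + c^4/4 + c^3/8 + 5*c^2/8


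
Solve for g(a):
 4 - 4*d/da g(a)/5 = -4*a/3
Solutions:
 g(a) = C1 + 5*a^2/6 + 5*a


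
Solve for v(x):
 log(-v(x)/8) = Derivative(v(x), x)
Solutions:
 -Integral(1/(log(-_y) - 3*log(2)), (_y, v(x))) = C1 - x


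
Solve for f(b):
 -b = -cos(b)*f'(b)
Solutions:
 f(b) = C1 + Integral(b/cos(b), b)


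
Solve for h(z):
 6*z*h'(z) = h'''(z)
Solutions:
 h(z) = C1 + Integral(C2*airyai(6^(1/3)*z) + C3*airybi(6^(1/3)*z), z)


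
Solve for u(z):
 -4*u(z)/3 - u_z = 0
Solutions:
 u(z) = C1*exp(-4*z/3)


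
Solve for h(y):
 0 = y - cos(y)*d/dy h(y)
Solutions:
 h(y) = C1 + Integral(y/cos(y), y)


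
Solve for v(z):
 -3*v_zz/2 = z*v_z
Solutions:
 v(z) = C1 + C2*erf(sqrt(3)*z/3)


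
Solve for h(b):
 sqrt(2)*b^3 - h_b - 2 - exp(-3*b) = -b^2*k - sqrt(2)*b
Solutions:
 h(b) = C1 + sqrt(2)*b^4/4 + b^3*k/3 + sqrt(2)*b^2/2 - 2*b + exp(-3*b)/3


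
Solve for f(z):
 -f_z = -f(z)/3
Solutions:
 f(z) = C1*exp(z/3)


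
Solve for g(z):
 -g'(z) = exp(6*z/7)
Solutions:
 g(z) = C1 - 7*exp(6*z/7)/6


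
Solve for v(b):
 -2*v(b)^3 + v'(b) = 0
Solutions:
 v(b) = -sqrt(2)*sqrt(-1/(C1 + 2*b))/2
 v(b) = sqrt(2)*sqrt(-1/(C1 + 2*b))/2


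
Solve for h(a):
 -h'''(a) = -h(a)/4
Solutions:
 h(a) = C3*exp(2^(1/3)*a/2) + (C1*sin(2^(1/3)*sqrt(3)*a/4) + C2*cos(2^(1/3)*sqrt(3)*a/4))*exp(-2^(1/3)*a/4)


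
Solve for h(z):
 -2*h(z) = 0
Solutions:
 h(z) = 0


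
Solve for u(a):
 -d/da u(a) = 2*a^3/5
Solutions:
 u(a) = C1 - a^4/10


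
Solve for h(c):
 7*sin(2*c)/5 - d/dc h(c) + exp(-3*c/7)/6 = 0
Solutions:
 h(c) = C1 - 7*cos(2*c)/10 - 7*exp(-3*c/7)/18


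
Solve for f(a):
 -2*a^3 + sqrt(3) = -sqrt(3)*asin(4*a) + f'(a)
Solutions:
 f(a) = C1 - a^4/2 + sqrt(3)*a + sqrt(3)*(a*asin(4*a) + sqrt(1 - 16*a^2)/4)


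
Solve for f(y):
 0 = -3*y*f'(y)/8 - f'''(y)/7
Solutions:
 f(y) = C1 + Integral(C2*airyai(-21^(1/3)*y/2) + C3*airybi(-21^(1/3)*y/2), y)


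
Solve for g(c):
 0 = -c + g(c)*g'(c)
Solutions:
 g(c) = -sqrt(C1 + c^2)
 g(c) = sqrt(C1 + c^2)


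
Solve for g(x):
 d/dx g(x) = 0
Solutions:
 g(x) = C1


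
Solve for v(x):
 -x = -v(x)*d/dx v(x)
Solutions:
 v(x) = -sqrt(C1 + x^2)
 v(x) = sqrt(C1 + x^2)


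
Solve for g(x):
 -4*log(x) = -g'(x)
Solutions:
 g(x) = C1 + 4*x*log(x) - 4*x


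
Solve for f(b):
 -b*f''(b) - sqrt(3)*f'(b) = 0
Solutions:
 f(b) = C1 + C2*b^(1 - sqrt(3))


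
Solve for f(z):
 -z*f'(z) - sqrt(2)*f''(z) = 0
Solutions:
 f(z) = C1 + C2*erf(2^(1/4)*z/2)


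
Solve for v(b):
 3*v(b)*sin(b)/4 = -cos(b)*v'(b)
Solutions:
 v(b) = C1*cos(b)^(3/4)


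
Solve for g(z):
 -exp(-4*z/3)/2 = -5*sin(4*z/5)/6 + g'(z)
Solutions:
 g(z) = C1 - 25*cos(4*z/5)/24 + 3*exp(-4*z/3)/8


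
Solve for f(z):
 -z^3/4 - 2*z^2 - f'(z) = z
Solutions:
 f(z) = C1 - z^4/16 - 2*z^3/3 - z^2/2


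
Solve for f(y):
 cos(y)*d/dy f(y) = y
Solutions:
 f(y) = C1 + Integral(y/cos(y), y)


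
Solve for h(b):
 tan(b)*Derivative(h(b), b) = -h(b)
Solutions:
 h(b) = C1/sin(b)


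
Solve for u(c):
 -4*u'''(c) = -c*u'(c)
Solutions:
 u(c) = C1 + Integral(C2*airyai(2^(1/3)*c/2) + C3*airybi(2^(1/3)*c/2), c)


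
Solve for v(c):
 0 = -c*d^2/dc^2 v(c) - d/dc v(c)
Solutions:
 v(c) = C1 + C2*log(c)


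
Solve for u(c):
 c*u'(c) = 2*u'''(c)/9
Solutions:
 u(c) = C1 + Integral(C2*airyai(6^(2/3)*c/2) + C3*airybi(6^(2/3)*c/2), c)


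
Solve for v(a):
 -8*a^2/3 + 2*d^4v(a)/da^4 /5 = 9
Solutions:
 v(a) = C1 + C2*a + C3*a^2 + C4*a^3 + a^6/54 + 15*a^4/16


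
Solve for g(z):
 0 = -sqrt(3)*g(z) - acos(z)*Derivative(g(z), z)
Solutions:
 g(z) = C1*exp(-sqrt(3)*Integral(1/acos(z), z))


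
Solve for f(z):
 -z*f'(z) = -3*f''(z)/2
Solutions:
 f(z) = C1 + C2*erfi(sqrt(3)*z/3)


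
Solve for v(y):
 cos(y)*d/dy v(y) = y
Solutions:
 v(y) = C1 + Integral(y/cos(y), y)


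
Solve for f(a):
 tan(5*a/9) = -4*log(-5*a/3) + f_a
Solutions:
 f(a) = C1 + 4*a*log(-a) - 4*a*log(3) - 4*a + 4*a*log(5) - 9*log(cos(5*a/9))/5


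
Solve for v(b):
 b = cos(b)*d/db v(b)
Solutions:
 v(b) = C1 + Integral(b/cos(b), b)


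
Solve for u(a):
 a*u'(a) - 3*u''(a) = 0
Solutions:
 u(a) = C1 + C2*erfi(sqrt(6)*a/6)


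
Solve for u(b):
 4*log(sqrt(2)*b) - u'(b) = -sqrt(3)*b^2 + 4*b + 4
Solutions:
 u(b) = C1 + sqrt(3)*b^3/3 - 2*b^2 + 4*b*log(b) - 8*b + b*log(4)


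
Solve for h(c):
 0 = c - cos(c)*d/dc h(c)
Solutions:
 h(c) = C1 + Integral(c/cos(c), c)


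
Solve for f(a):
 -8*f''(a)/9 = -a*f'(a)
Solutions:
 f(a) = C1 + C2*erfi(3*a/4)


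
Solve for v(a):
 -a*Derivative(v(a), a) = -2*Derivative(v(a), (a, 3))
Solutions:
 v(a) = C1 + Integral(C2*airyai(2^(2/3)*a/2) + C3*airybi(2^(2/3)*a/2), a)


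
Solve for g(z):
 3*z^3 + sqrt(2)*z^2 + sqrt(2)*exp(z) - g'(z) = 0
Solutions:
 g(z) = C1 + 3*z^4/4 + sqrt(2)*z^3/3 + sqrt(2)*exp(z)


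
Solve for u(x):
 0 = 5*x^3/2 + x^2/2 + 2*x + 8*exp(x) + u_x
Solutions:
 u(x) = C1 - 5*x^4/8 - x^3/6 - x^2 - 8*exp(x)


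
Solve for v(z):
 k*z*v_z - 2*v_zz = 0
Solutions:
 v(z) = Piecewise((-sqrt(pi)*C1*erf(z*sqrt(-k)/2)/sqrt(-k) - C2, (k > 0) | (k < 0)), (-C1*z - C2, True))


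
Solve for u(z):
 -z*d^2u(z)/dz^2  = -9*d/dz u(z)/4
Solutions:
 u(z) = C1 + C2*z^(13/4)


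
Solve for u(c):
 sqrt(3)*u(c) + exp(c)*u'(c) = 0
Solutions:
 u(c) = C1*exp(sqrt(3)*exp(-c))


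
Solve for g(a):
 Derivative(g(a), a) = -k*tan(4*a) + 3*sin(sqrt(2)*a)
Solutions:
 g(a) = C1 + k*log(cos(4*a))/4 - 3*sqrt(2)*cos(sqrt(2)*a)/2


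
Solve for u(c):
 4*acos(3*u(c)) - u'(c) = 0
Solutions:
 Integral(1/acos(3*_y), (_y, u(c))) = C1 + 4*c


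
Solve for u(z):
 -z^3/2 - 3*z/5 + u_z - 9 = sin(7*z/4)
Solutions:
 u(z) = C1 + z^4/8 + 3*z^2/10 + 9*z - 4*cos(7*z/4)/7


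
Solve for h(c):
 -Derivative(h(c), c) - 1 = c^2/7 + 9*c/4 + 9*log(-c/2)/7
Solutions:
 h(c) = C1 - c^3/21 - 9*c^2/8 - 9*c*log(-c)/7 + c*(2 + 9*log(2))/7


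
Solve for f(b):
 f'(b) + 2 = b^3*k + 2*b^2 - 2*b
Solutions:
 f(b) = C1 + b^4*k/4 + 2*b^3/3 - b^2 - 2*b


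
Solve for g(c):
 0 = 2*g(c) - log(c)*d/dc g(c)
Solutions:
 g(c) = C1*exp(2*li(c))


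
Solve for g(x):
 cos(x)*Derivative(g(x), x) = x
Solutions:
 g(x) = C1 + Integral(x/cos(x), x)


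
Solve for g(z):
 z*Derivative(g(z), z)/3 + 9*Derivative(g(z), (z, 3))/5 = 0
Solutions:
 g(z) = C1 + Integral(C2*airyai(-5^(1/3)*z/3) + C3*airybi(-5^(1/3)*z/3), z)


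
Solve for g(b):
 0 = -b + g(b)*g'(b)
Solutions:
 g(b) = -sqrt(C1 + b^2)
 g(b) = sqrt(C1 + b^2)


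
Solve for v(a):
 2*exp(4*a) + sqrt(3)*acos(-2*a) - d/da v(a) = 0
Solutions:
 v(a) = C1 + sqrt(3)*(a*acos(-2*a) + sqrt(1 - 4*a^2)/2) + exp(4*a)/2


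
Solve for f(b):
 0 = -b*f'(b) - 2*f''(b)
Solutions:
 f(b) = C1 + C2*erf(b/2)


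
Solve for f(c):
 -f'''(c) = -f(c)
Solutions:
 f(c) = C3*exp(c) + (C1*sin(sqrt(3)*c/2) + C2*cos(sqrt(3)*c/2))*exp(-c/2)


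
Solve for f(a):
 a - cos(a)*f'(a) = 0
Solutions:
 f(a) = C1 + Integral(a/cos(a), a)


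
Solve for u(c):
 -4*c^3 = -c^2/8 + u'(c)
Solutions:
 u(c) = C1 - c^4 + c^3/24


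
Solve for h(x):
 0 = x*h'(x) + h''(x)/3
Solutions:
 h(x) = C1 + C2*erf(sqrt(6)*x/2)


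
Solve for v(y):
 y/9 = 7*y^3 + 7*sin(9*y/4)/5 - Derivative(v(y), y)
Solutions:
 v(y) = C1 + 7*y^4/4 - y^2/18 - 28*cos(9*y/4)/45


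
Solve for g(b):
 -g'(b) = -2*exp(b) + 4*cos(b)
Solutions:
 g(b) = C1 + 2*exp(b) - 4*sin(b)


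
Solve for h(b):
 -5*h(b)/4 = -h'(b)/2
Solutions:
 h(b) = C1*exp(5*b/2)


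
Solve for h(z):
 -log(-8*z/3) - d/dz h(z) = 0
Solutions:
 h(z) = C1 - z*log(-z) + z*(-3*log(2) + 1 + log(3))


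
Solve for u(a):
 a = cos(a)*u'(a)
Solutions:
 u(a) = C1 + Integral(a/cos(a), a)


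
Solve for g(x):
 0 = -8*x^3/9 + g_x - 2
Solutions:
 g(x) = C1 + 2*x^4/9 + 2*x


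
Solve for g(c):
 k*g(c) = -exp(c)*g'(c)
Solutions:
 g(c) = C1*exp(k*exp(-c))


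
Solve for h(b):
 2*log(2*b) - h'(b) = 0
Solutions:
 h(b) = C1 + 2*b*log(b) - 2*b + b*log(4)


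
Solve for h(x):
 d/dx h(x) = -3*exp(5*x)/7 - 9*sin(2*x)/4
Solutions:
 h(x) = C1 - 3*exp(5*x)/35 + 9*cos(2*x)/8


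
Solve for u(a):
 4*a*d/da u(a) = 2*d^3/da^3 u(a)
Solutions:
 u(a) = C1 + Integral(C2*airyai(2^(1/3)*a) + C3*airybi(2^(1/3)*a), a)


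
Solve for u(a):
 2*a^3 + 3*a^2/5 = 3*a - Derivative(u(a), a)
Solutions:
 u(a) = C1 - a^4/2 - a^3/5 + 3*a^2/2


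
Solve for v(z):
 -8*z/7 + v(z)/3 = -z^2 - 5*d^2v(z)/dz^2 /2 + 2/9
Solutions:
 v(z) = C1*sin(sqrt(30)*z/15) + C2*cos(sqrt(30)*z/15) - 3*z^2 + 24*z/7 + 137/3


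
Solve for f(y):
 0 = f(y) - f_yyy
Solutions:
 f(y) = C3*exp(y) + (C1*sin(sqrt(3)*y/2) + C2*cos(sqrt(3)*y/2))*exp(-y/2)


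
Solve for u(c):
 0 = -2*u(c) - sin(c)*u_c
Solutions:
 u(c) = C1*(cos(c) + 1)/(cos(c) - 1)


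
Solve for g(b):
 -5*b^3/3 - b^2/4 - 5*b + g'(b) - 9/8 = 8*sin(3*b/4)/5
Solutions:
 g(b) = C1 + 5*b^4/12 + b^3/12 + 5*b^2/2 + 9*b/8 - 32*cos(3*b/4)/15


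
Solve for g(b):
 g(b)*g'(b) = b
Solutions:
 g(b) = -sqrt(C1 + b^2)
 g(b) = sqrt(C1 + b^2)


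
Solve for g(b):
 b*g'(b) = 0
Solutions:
 g(b) = C1


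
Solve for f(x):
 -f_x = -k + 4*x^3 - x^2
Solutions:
 f(x) = C1 + k*x - x^4 + x^3/3


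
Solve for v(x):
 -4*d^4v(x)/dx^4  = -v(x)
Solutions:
 v(x) = C1*exp(-sqrt(2)*x/2) + C2*exp(sqrt(2)*x/2) + C3*sin(sqrt(2)*x/2) + C4*cos(sqrt(2)*x/2)


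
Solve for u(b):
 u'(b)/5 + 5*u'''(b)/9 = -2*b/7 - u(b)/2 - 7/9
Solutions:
 u(b) = C1*exp(-6^(1/3)*b*(-(75 + sqrt(5673))^(1/3) + 2*6^(1/3)/(75 + sqrt(5673))^(1/3))/20)*sin(2^(1/3)*3^(1/6)*b*(6*2^(1/3)/(75 + sqrt(5673))^(1/3) + 3^(2/3)*(75 + sqrt(5673))^(1/3))/20) + C2*exp(-6^(1/3)*b*(-(75 + sqrt(5673))^(1/3) + 2*6^(1/3)/(75 + sqrt(5673))^(1/3))/20)*cos(2^(1/3)*3^(1/6)*b*(6*2^(1/3)/(75 + sqrt(5673))^(1/3) + 3^(2/3)*(75 + sqrt(5673))^(1/3))/20) + C3*exp(6^(1/3)*b*(-(75 + sqrt(5673))^(1/3) + 2*6^(1/3)/(75 + sqrt(5673))^(1/3))/10) - 4*b/7 - 418/315


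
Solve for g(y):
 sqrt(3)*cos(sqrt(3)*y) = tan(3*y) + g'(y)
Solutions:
 g(y) = C1 + log(cos(3*y))/3 + sin(sqrt(3)*y)


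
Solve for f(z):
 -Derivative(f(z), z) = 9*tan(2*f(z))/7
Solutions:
 f(z) = -asin(C1*exp(-18*z/7))/2 + pi/2
 f(z) = asin(C1*exp(-18*z/7))/2
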